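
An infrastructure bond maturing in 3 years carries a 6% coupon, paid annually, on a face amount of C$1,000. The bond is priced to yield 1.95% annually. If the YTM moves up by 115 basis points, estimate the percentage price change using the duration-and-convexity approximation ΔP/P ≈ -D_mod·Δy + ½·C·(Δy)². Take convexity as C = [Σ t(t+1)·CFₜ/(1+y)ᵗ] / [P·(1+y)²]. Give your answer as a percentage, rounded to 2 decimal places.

-3.14%

With y = 0.0195:
  t   CF        PV=CF/(1+0.0195)^t    t·PV        t(t+1)·PV
  1        60.00        58.8524        58.8524         117.7048
  2        60.00        57.7267       115.4534         346.3602
  3     1,060.00     1,000.3320     3,000.9961      12,003.9844
  Σ                  1,116.9111     3,175.3019      12,468.0494
P = 1,116.9111; D_Mac = 2.84293 yrs; D_mod = 2.78855 yrs; C = 10.74003.
Duration effect: -2.78855 × (+0.0115) = -0.032068
Convexity effect: 0.5 × 10.74003 × (0.0115)² = +0.0007102
ΔP/P ≈ -0.032068 + 0.0007102 = -0.031358 = -3.1358%.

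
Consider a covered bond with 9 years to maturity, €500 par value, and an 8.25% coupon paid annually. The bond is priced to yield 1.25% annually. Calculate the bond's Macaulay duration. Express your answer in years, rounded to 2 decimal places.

Periodic yield y = 0.0125. Discount each cash flow and weight by its year:
  t   CF        PV=CF/(1+0.0125)^t    t·PV
  1        41.25        40.7407        40.7407
  2        41.25        40.2378        80.4755
  3        41.25        39.7410       119.2230
  4        41.25        39.2504       157.0015
  5        41.25        38.7658       193.8290
  6        41.25        38.2872       229.7233
  7        41.25        37.8145       264.7017
  8        41.25        37.3477       298.7815
  9       541.25       483.9969     4,355.9725
  Σ                    796.1821     5,740.4488
Price P = Σ PV = 796.1821.
Macaulay duration = Σ(t·PV) / P = 5,740.4488 / 796.1821 = 7.20997 years.

7.21 years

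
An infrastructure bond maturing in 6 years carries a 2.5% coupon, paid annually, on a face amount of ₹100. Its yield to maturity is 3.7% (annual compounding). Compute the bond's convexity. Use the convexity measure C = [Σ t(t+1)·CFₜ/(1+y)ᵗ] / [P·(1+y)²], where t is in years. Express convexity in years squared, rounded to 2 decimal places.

35.88

With y = 0.037:
  t   CF        PV=CF/(1+0.037)^t    t·PV        t(t+1)·PV
  1         2.50         2.4108         2.4108           4.8216
  2         2.50         2.3248         4.6496          13.9487
  3         2.50         2.2418         6.7255          26.9020
  4         2.50         2.1618         8.6474          43.2369
  5         2.50         2.0847        10.4236          62.5414
  6       102.50        82.4236       494.5413       3,461.7892
  Σ                     93.6475       527.3981       3,613.2398
P = 93.6475.
Convexity = Σ t(t+1)·PV / [P·(1+y)²] = 3,613.2398 / (93.6475 × 1.075369) = 35.87922.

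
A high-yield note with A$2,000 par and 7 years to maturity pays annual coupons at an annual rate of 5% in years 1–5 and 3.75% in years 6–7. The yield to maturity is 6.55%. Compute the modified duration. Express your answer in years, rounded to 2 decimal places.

5.65 years

Periodic yield y = 0.0655. First find Macaulay duration:
  t   CF        PV=CF/(1+0.0655)^t    t·PV
  1       100.00        93.8527        93.8527
  2       100.00        88.0832       176.1664
  3       100.00        82.6684       248.0053
  4       100.00        77.5865       310.3460
  5       100.00        72.8170       364.0850
  6        75.00        51.2555       307.5330
  7     2,075.00     1,330.8954     9,316.2678
  Σ                  1,797.1587    10,816.2561
P = 1,797.1587; Macaulay duration = 10,816.2561 / 1,797.1587 = 6.01853 years.
Modified duration = D_Mac / (1 + y) = 6.01853 / 1.0655 = 5.64855 years.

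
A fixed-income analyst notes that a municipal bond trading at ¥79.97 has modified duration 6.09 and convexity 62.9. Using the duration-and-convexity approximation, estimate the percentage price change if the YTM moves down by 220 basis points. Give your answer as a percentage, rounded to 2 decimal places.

Duration effect: -D_mod·Δy = -6.09 × (-0.022) = +0.133980
Convexity effect: ½·C·(Δy)² = 0.5 × 62.9 × (-0.022)² = +0.0152218
ΔP/P ≈ +0.133980 + 0.0152218 = +0.1492018
= +14.92018%.

+14.92%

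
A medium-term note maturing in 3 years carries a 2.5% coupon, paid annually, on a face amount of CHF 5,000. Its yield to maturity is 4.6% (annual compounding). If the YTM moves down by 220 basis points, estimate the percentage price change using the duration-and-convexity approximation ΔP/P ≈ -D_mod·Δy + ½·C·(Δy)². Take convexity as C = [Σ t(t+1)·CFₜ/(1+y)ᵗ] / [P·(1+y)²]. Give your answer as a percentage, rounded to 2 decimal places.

With y = 0.046:
  t   CF        PV=CF/(1+0.046)^t    t·PV        t(t+1)·PV
  1       125.00       119.5029       119.5029         239.0057
  2       125.00       114.2475       228.4950         685.4849
  3     5,125.00     4,478.1519    13,434.4556      53,737.8222
  Σ                  4,711.9022    13,782.4534      54,662.3129
P = 4,711.9022; D_Mac = 2.92503 yrs; D_mod = 2.79640 yrs; C = 10.60299.
Duration effect: -2.79640 × (-0.022) = +0.061521
Convexity effect: 0.5 × 10.60299 × (-0.022)² = +0.0025659
ΔP/P ≈ +0.061521 + 0.0025659 = +0.064087 = +6.4087%.

+6.41%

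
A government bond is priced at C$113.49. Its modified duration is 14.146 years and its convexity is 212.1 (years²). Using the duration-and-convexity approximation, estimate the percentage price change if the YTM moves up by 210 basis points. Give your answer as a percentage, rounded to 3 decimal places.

-25.030%

Duration effect: -D_mod·Δy = -14.146 × (+0.021) = -0.297066
Convexity effect: ½·C·(Δy)² = 0.5 × 212.1 × (0.021)² = +0.04676805
ΔP/P ≈ -0.297066 + 0.04676805 = -0.25029795
= -25.029795%.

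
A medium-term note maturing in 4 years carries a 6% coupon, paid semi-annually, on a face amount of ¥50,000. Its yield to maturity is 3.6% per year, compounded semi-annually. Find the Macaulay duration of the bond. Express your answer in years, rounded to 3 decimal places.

3.634 years

Periodic yield y = 0.018. Discount each cash flow and weight by its period:
  t   CF        PV=CF/(1+0.018)^t    t·PV
  1     1,500.00     1,473.4774     1,473.4774
  2     1,500.00     1,447.4238     2,894.8476
  3     1,500.00     1,421.8308     4,265.4925
  4     1,500.00     1,396.6904     5,586.7616
  5     1,500.00     1,371.9945     6,859.9725
  6     1,500.00     1,347.7353     8,086.4116
  7     1,500.00     1,323.9050     9,267.3348
  8    51,500.00    44,650.3641   357,202.9131
  Σ                 54,433.4213   395,637.2110
Price P = Σ PV = 54,433.4213.
Macaulay duration = Σ(t·PV) / P = 395,637.2110 / 54,433.4213 = 7.26828 half-year periods.
In years: 7.26828 / 2 = 3.63414 years.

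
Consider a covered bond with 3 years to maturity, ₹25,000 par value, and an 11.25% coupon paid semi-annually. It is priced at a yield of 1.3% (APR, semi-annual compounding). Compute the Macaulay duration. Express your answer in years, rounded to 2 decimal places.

Periodic yield y = 0.0065. Discount each cash flow and weight by its period:
  t   CF        PV=CF/(1+0.0065)^t    t·PV
  1     1,406.25     1,397.1684     1,397.1684
  2     1,406.25     1,388.1455     2,776.2909
  3     1,406.25     1,379.1808     4,137.5424
  4     1,406.25     1,370.2740     5,481.0960
  5     1,406.25     1,361.4247     6,807.1237
  6    26,406.25    25,399.4350   152,396.6097
  Σ                 32,295.6284   172,995.8311
Price P = Σ PV = 32,295.6284.
Macaulay duration = Σ(t·PV) / P = 172,995.8311 / 32,295.6284 = 5.35663 half-year periods.
In years: 5.35663 / 2 = 2.67832 years.

2.68 years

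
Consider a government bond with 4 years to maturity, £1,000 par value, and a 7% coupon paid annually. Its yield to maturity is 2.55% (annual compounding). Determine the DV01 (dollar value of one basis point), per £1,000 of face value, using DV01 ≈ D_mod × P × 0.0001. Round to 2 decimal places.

Periodic yield y = 0.0255.
  t   CF        PV=CF/(1+0.0255)^t    t·PV
  1        70.00        68.2594        68.2594
  2        70.00        66.5621       133.1241
  3        70.00        64.9069       194.7208
  4     1,070.00       967.4780     3,869.9122
  Σ                  1,167.2064     4,266.0165
P = 1,167.2064; D_Mac = 3.65489 yrs; D_mod = 3.56401 yrs.
DV01 ≈ 3.56401 × 1,167.2064 × 0.0001 = 0.415994.

£0.42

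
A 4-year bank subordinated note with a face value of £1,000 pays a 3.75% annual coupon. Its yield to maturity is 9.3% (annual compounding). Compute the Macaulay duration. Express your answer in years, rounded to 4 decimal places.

3.7633 years

Periodic yield y = 0.093. Discount each cash flow and weight by its year:
  t   CF        PV=CF/(1+0.093)^t    t·PV
  1        37.50        34.3092        34.3092
  2        37.50        31.3900        62.7799
  3        37.50        28.7191        86.1573
  4     1,037.50       726.9549     2,907.8195
  Σ                    821.3732     3,091.0660
Price P = Σ PV = 821.3732.
Macaulay duration = Σ(t·PV) / P = 3,091.0660 / 821.3732 = 3.76329 years.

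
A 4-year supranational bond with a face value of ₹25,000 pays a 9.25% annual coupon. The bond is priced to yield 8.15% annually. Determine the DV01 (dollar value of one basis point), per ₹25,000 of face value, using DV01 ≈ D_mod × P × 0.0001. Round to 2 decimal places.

₹8.45

Periodic yield y = 0.0815.
  t   CF        PV=CF/(1+0.0815)^t    t·PV
  1     2,312.50     2,138.2339     2,138.2339
  2     2,312.50     1,977.1003     3,954.2005
  3     2,312.50     1,828.1094     5,484.3281
  4    27,312.50    19,964.3585    79,857.4339
  Σ                 25,907.8020    91,434.1964
P = 25,907.8020; D_Mac = 3.52921 yrs; D_mod = 3.26326 yrs.
DV01 ≈ 3.26326 × 25,907.8020 × 0.0001 = 8.454387.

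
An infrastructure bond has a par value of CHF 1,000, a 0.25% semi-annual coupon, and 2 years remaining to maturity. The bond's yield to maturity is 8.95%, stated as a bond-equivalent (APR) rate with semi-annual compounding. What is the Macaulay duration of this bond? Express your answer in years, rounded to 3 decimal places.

Periodic yield y = 0.04475. Discount each cash flow and weight by its period:
  t   CF        PV=CF/(1+0.04475)^t    t·PV
  1         1.25         1.1965         1.1965
  2         1.25         1.1452         2.2904
  3         1.25         1.0962         3.2885
  4     1,001.25       840.4135     3,361.6539
  Σ                    843.8513     3,368.4293
Price P = Σ PV = 843.8513.
Macaulay duration = Σ(t·PV) / P = 3,368.4293 / 843.8513 = 3.99173 half-year periods.
In years: 3.99173 / 2 = 1.99587 years.

1.996 years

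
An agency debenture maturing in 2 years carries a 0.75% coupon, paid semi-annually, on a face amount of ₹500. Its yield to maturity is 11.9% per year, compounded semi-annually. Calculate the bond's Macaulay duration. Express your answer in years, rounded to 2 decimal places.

Periodic yield y = 0.0595. Discount each cash flow and weight by its period:
  t   CF        PV=CF/(1+0.0595)^t    t·PV
  1        1.875         1.7697         1.7697
  2        1.875         1.6703         3.3406
  3        1.875         1.5765         4.7295
  4      501.875       398.2830     1,593.1318
  Σ                    403.2995     1,602.9717
Price P = Σ PV = 403.2995.
Macaulay duration = Σ(t·PV) / P = 1,602.9717 / 403.2995 = 3.97464 half-year periods.
In years: 3.97464 / 2 = 1.98732 years.

1.99 years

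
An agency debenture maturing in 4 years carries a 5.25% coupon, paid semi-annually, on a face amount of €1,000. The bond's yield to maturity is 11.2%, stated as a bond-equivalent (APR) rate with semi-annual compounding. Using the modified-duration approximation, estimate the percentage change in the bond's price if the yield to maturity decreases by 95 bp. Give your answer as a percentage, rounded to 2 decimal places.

Periodic yield y = 0.056. Modified duration first:
  t   CF        PV=CF/(1+0.056)^t    t·PV
  1        26.25        24.8580        24.8580
  2        26.25        23.5397        47.0795
  3        26.25        22.2914        66.8742
  4        26.25        21.1093        84.4372
  5        26.25        19.9899        99.9493
  6        26.25        18.9298       113.5787
  7        26.25        17.9259       125.4816
  8     1,026.25       663.6542     5,309.2333
  Σ                    812.2981     5,871.4917
P = 812.2981; D_Mac = 7.22825 half-year periods = 3.61412 yrs; D_mod = 3.61412/(1+0.056) = 3.42247 yrs.
ΔP/P ≈ -D_mod · Δy = -3.42247 × (-0.0095) = +0.032513 = +3.2513%.

+3.25%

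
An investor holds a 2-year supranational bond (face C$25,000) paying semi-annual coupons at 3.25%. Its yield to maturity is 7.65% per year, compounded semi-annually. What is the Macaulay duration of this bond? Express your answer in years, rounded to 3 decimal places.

Periodic yield y = 0.03825. Discount each cash flow and weight by its period:
  t   CF        PV=CF/(1+0.03825)^t    t·PV
  1       406.25       391.2834       391.2834
  2       406.25       376.8682       753.7364
  3       406.25       362.9841     1,088.9522
  4    25,406.25    21,864.1606    87,456.6423
  Σ                 22,995.2962    89,690.6143
Price P = Σ PV = 22,995.2962.
Macaulay duration = Σ(t·PV) / P = 89,690.6143 / 22,995.2962 = 3.90039 half-year periods.
In years: 3.90039 / 2 = 1.95019 years.

1.950 years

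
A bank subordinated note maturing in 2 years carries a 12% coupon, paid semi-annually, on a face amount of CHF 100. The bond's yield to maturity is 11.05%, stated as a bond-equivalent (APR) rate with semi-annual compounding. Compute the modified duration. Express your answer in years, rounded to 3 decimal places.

Periodic yield y = 0.05525. First find Macaulay duration:
  t   CF        PV=CF/(1+0.05525)^t    t·PV
  1         6.00         5.6859         5.6859
  2         6.00         5.3882        10.7763
  3         6.00         5.1061        15.3182
  4       106.00        85.4839       341.9357
  Σ                    101.6640       373.7160
P = 101.6640; Macaulay duration = 373.7160 / 101.6640 = 3.67599 half-year periods = 1.83800 years.
Modified duration = D_Mac / (1 + y) = 1.83800 / 1.05525 = 1.74176 years.

1.742 years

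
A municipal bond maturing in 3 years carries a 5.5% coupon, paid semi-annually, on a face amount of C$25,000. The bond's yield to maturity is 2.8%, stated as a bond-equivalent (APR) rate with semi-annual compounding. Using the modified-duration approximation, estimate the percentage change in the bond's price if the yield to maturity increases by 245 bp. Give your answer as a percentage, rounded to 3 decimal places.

Periodic yield y = 0.014. Modified duration first:
  t   CF        PV=CF/(1+0.014)^t    t·PV
  1       687.50       678.0079       678.0079
  2       687.50       668.6468     1,337.2937
  3       687.50       659.4150     1,978.2451
  4       687.50       650.3107     2,601.2427
  5       687.50       641.3320     3,206.6601
  6    25,687.50    23,631.6534   141,789.9207
  Σ                 26,929.3659   151,591.3702
P = 26,929.3659; D_Mac = 5.62922 half-year periods = 2.81461 yrs; D_mod = 2.81461/(1+0.014) = 2.77575 yrs.
ΔP/P ≈ -D_mod · Δy = -2.77575 × (+0.0245) = -0.068006 = -6.8006%.

-6.801%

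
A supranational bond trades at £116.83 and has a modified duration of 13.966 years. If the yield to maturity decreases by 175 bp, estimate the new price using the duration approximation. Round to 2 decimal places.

Duration approximation: ΔP/P ≈ -D_mod · Δy = -13.966 × (-0.0175) = +0.244405.
New price ≈ 116.83 × (1 + 0.244405) = 145.38383615.

£145.38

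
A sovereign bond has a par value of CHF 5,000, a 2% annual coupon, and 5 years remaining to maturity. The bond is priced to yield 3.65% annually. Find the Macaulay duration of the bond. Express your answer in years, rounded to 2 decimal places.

Periodic yield y = 0.0365. Discount each cash flow and weight by its year:
  t   CF        PV=CF/(1+0.0365)^t    t·PV
  1       100.00        96.4785        96.4785
  2       100.00        93.0811       186.1621
  3       100.00        89.8033       269.4098
  4       100.00        86.6409       346.5635
  5     5,100.00     4,263.0816    21,315.4079
  Σ                  4,629.0853    22,214.0218
Price P = Σ PV = 4,629.0853.
Macaulay duration = Σ(t·PV) / P = 22,214.0218 / 4,629.0853 = 4.79879 years.

4.80 years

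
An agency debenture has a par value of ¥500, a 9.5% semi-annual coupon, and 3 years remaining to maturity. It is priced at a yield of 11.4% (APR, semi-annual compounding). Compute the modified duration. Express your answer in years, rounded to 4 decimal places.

2.5267 years

Periodic yield y = 0.057. First find Macaulay duration:
  t   CF        PV=CF/(1+0.057)^t    t·PV
  1        23.75        22.4693        22.4693
  2        23.75        21.2576        42.5151
  3        23.75        20.1112        60.3337
  4        23.75        19.0267        76.1068
  5        23.75        18.0007        90.0034
  6       523.75       375.5555     2,253.3329
  Σ                    476.4209     2,544.7612
P = 476.4209; Macaulay duration = 2,544.7612 / 476.4209 = 5.34141 half-year periods = 2.67071 years.
Modified duration = D_Mac / (1 + y) = 2.67071 / 1.057 = 2.52669 years.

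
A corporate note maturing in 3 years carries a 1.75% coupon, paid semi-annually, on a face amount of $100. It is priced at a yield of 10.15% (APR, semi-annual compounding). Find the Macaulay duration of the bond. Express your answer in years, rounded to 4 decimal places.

Periodic yield y = 0.05075. Discount each cash flow and weight by its period:
  t   CF        PV=CF/(1+0.05075)^t    t·PV
  1        0.875         0.8327         0.8327
  2        0.875         0.7925         1.5850
  3        0.875         0.7542         2.2627
  4        0.875         0.7178         2.8712
  5        0.875         0.6831         3.4157
  6      100.875        74.9527       449.7161
  Σ                     78.7331       460.6835
Price P = Σ PV = 78.7331.
Macaulay duration = Σ(t·PV) / P = 460.6835 / 78.7331 = 5.85120 half-year periods.
In years: 5.85120 / 2 = 2.92560 years.

2.9256 years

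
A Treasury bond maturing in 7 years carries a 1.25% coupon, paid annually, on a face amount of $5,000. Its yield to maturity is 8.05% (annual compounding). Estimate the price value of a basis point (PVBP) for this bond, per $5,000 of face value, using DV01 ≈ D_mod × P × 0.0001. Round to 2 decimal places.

Periodic yield y = 0.0805.
  t   CF        PV=CF/(1+0.0805)^t    t·PV
  1        62.50        57.8436        57.8436
  2        62.50        53.5341       107.0682
  3        62.50        49.5457       148.6370
  4        62.50        45.8544       183.4176
  5        62.50        42.4381       212.1906
  6        62.50        39.2764       235.6582
  7     5,062.50     2,944.3649    20,610.5546
  Σ                  3,232.8572    21,555.3698
P = 3,232.8572; D_Mac = 6.66759 yrs; D_mod = 6.17084 yrs.
DV01 ≈ 6.17084 × 3,232.8572 × 0.0001 = 1.994944.

$1.99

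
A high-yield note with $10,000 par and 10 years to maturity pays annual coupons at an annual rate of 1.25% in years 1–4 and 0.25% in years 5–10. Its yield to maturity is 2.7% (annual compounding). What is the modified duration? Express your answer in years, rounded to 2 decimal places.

9.28 years

Periodic yield y = 0.027. First find Macaulay duration:
  t   CF        PV=CF/(1+0.027)^t    t·PV
  1       125.00       121.7137       121.7137
  2       125.00       118.5139       237.0277
  3       125.00       115.3981       346.1943
  4       125.00       112.3643       449.4571
  5        25.00        21.8820       109.4102
  6        25.00        21.3068       127.8405
  7        25.00        20.7466       145.2262
  8        25.00        20.2012       161.6093
  9        25.00        19.6701       177.0307
  10   10,025.00     7,680.3311    76,803.3114
  Σ                  8,252.1277    78,678.8212
P = 8,252.1277; Macaulay duration = 78,678.8212 / 8,252.1277 = 9.53437 years.
Modified duration = D_Mac / (1 + y) = 9.53437 / 1.027 = 9.28371 years.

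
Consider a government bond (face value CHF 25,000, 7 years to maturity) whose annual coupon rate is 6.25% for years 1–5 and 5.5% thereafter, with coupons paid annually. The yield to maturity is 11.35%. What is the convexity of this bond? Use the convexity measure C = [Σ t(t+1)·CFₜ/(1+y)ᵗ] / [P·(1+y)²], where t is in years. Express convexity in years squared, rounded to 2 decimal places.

34.10

With y = 0.1135:
  t   CF        PV=CF/(1+0.1135)^t    t·PV        t(t+1)·PV
  1     1,562.50     1,403.2330     1,403.2330       2,806.4661
  2     1,562.50     1,260.2003     2,520.4006       7,561.2019
  3     1,562.50     1,131.7470     3,395.2411      13,580.9643
  4     1,562.50     1,016.3871     4,065.5484      20,327.7418
  5     1,562.50       912.7859     4,563.9295      27,383.5768
  6     1,375.00       721.3755     4,328.2528      30,297.7697
  7    26,375.00    12,426.8461    86,987.9225     695,903.3798
  Σ                 18,872.5749   107,264.5279     797,861.1004
P = 18,872.5749.
Convexity = Σ t(t+1)·PV / [P·(1+y)²] = 797,861.1004 / (18,872.5749 × 1.239882) = 34.09696.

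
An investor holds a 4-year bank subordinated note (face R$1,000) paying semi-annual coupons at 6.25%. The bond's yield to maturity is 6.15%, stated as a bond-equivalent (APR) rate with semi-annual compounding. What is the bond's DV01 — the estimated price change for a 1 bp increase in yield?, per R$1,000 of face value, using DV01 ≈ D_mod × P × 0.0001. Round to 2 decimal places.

R$0.35

Periodic yield y = 0.03075.
  t   CF        PV=CF/(1+0.03075)^t    t·PV
  1        31.25        30.3177        30.3177
  2        31.25        29.4133        58.8265
  3        31.25        28.5358        85.6074
  4        31.25        27.6845       110.7380
  5        31.25        26.8586       134.2930
  6        31.25        26.0573       156.3440
  7        31.25        25.2800       176.9598
  8     1,031.25       809.3516     6,474.8126
  Σ                  1,003.4988     7,227.8990
P = 1,003.4988; D_Mac = 7.20270 half-year periods = 3.60135 yrs; D_mod = 3.49391 yrs.
DV01 ≈ 3.49391 × 1,003.4988 × 0.0001 = 0.350614.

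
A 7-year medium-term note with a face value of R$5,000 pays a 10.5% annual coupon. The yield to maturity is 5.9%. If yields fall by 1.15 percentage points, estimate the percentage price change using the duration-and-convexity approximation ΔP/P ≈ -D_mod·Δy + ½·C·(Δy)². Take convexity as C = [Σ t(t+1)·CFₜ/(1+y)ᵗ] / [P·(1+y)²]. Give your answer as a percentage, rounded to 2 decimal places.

+6.20%

With y = 0.059:
  t   CF        PV=CF/(1+0.059)^t    t·PV        t(t+1)·PV
  1       525.00       495.7507       495.7507         991.5014
  2       525.00       468.1310       936.2620       2,808.7859
  3       525.00       442.0500     1,326.1501       5,304.6003
  4       525.00       417.4221     1,669.6885       8,348.4425
  5       525.00       394.1663     1,970.8316      11,824.9893
  6       525.00       372.2061     2,233.2369      15,632.6582
  7     5,525.00     3,698.7976    25,891.5829     207,132.6630
  Σ                  6,288.5239    34,523.5026     252,043.6406
P = 6,288.5239; D_Mac = 5.48992 yrs; D_mod = 5.18406 yrs; C = 35.73840.
Duration effect: -5.18406 × (-0.0115) = +0.059617
Convexity effect: 0.5 × 35.73840 × (-0.0115)² = +0.0023632
ΔP/P ≈ +0.059617 + 0.0023632 = +0.061980 = +6.1980%.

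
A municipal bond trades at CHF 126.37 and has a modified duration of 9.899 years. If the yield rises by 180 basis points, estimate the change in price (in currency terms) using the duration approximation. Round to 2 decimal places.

Duration approximation: ΔP/P ≈ -D_mod · Δy = -9.899 × (+0.018) = -0.178182.
ΔP ≈ 126.37 × (-0.178182) = -22.51685934.

-CHF 22.52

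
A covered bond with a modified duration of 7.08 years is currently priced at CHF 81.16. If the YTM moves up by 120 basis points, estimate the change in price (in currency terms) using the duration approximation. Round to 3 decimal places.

-CHF 6.895

Duration approximation: ΔP/P ≈ -D_mod · Δy = -7.08 × (+0.012) = -0.084960.
ΔP ≈ 81.16 × (-0.084960) = -6.8953536.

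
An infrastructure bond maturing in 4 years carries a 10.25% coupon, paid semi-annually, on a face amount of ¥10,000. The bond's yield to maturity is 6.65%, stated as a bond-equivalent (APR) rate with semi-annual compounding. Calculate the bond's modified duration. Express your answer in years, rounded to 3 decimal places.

3.311 years

Periodic yield y = 0.03325. First find Macaulay duration:
  t   CF        PV=CF/(1+0.03325)^t    t·PV
  1       512.50       496.0077       496.0077
  2       512.50       480.0462       960.0924
  3       512.50       464.5983     1,393.7949
  4       512.50       449.6475     1,798.5901
  5       512.50       435.1779     2,175.8893
  6       512.50       421.1738     2,527.0430
  7       512.50       407.6205     2,853.3432
  8    10,512.50     8,092.1271    64,737.0171
  Σ                 11,246.3991    76,941.7778
P = 11,246.3991; Macaulay duration = 76,941.7778 / 11,246.3991 = 6.84146 half-year periods = 3.42073 years.
Modified duration = D_Mac / (1 + y) = 3.42073 / 1.03325 = 3.31065 years.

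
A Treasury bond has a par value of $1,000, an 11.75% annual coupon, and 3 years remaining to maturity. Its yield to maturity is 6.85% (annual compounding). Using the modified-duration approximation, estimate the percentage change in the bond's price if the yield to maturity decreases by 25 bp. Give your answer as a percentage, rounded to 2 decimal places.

+0.64%

Periodic yield y = 0.0685. Modified duration first:
  t   CF        PV=CF/(1+0.0685)^t    t·PV
  1       117.50       109.9672       109.9672
  2       117.50       102.9174       205.8348
  3     1,117.50       916.0601     2,748.1802
  Σ                  1,128.9447     3,063.9823
P = 1,128.9447; D_Mac = 2.71402 yrs; D_mod = 2.71402/(1+0.0685) = 2.54003 yrs.
ΔP/P ≈ -D_mod · Δy = -2.54003 × (-0.0025) = +0.006350 = +0.6350%.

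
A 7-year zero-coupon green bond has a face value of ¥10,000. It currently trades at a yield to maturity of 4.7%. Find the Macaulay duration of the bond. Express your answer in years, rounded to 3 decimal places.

7.000 years

A zero-coupon bond has a single cash flow at maturity, so its Macaulay duration equals its maturity: 7 years.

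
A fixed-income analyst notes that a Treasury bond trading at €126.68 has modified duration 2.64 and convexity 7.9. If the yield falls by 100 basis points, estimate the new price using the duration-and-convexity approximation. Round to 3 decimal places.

Duration effect: -D_mod·Δy = -2.64 × (-0.01) = +0.026400
Convexity effect: ½·C·(Δy)² = 0.5 × 7.9 × (-0.01)² = +0.0003950
ΔP/P ≈ +0.026400 + 0.0003950 = +0.026795
New price ≈ 126.68 × (1 + 0.026795) = 130.0743906.

€130.074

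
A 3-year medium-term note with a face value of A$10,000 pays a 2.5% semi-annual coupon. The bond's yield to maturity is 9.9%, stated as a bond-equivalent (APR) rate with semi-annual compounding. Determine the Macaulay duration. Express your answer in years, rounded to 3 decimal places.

Periodic yield y = 0.0495. Discount each cash flow and weight by its period:
  t   CF        PV=CF/(1+0.0495)^t    t·PV
  1       125.00       119.1043       119.1043
  2       125.00       113.4867       226.9735
  3       125.00       108.1341       324.4023
  4       125.00       103.0339       412.1357
  5       125.00        98.1743       490.8715
  6    10,125.00     7,577.0539    45,462.3232
  Σ                  8,118.9873    47,035.8105
Price P = Σ PV = 8,118.9873.
Macaulay duration = Σ(t·PV) / P = 47,035.8105 / 8,118.9873 = 5.79331 half-year periods.
In years: 5.79331 / 2 = 2.89666 years.

2.897 years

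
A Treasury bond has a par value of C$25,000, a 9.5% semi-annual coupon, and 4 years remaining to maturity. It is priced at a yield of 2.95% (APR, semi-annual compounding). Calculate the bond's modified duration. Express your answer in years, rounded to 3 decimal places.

Periodic yield y = 0.01475. First find Macaulay duration:
  t   CF        PV=CF/(1+0.01475)^t    t·PV
  1     1,187.50     1,170.2390     1,170.2390
  2     1,187.50     1,153.2288     2,306.4577
  3     1,187.50     1,136.4660     3,409.3979
  4     1,187.50     1,119.9468     4,479.7870
  5     1,187.50     1,103.6677     5,518.3383
  6     1,187.50     1,087.6252     6,525.7512
  7     1,187.50     1,071.8159     7,502.7114
  8    26,187.50    23,292.7926   186,342.3411
  Σ                 31,135.7820   217,255.0236
P = 31,135.7820; Macaulay duration = 217,255.0236 / 31,135.7820 = 6.97766 half-year periods = 3.48883 years.
Modified duration = D_Mac / (1 + y) = 3.48883 / 1.01475 = 3.43812 years.

3.438 years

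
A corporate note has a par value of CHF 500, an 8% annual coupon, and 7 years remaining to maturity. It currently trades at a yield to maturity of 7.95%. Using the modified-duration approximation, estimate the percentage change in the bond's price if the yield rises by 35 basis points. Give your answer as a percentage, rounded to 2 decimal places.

-1.82%

Periodic yield y = 0.0795. Modified duration first:
  t   CF        PV=CF/(1+0.0795)^t    t·PV
  1        40.00        37.0542        37.0542
  2        40.00        34.3253        68.6507
  3        40.00        31.7974        95.3923
  4        40.00        29.4557       117.8228
  5        40.00        27.2864       136.4322
  6        40.00        25.2769       151.6615
  7       540.00       316.1078     2,212.7547
  Σ                    501.3038     2,819.7683
P = 501.3038; D_Mac = 5.62487 yrs; D_mod = 5.62487/(1+0.0795) = 5.21062 yrs.
ΔP/P ≈ -D_mod · Δy = -5.21062 × (+0.0035) = -0.018237 = -1.8237%.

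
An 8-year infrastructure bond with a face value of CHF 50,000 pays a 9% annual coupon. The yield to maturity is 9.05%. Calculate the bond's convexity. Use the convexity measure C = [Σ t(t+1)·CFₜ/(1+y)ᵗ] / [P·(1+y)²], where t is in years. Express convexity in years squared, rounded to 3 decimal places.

41.077

With y = 0.0905:
  t   CF        PV=CF/(1+0.0905)^t    t·PV        t(t+1)·PV
  1     4,500.00     4,126.5475     4,126.5475       8,253.0949
  2     4,500.00     3,784.0875     7,568.1751      22,704.5252
  3     4,500.00     3,470.0482    10,410.1445      41,640.5781
  4     4,500.00     3,182.0708    12,728.2831      63,641.4154
  5     4,500.00     2,917.9925    14,589.9623      87,539.7736
  6     4,500.00     2,675.8299    16,054.9791     112,384.8537
  7     4,500.00     2,453.7642    17,176.3493     137,410.7947
  8    54,500.00    27,251.5459   218,012.3669   1,962,111.3021
  Σ                 49,861.8863   300,666.8077   2,435,686.3377
P = 49,861.8863.
Convexity = Σ t(t+1)·PV / [P·(1+y)²] = 2,435,686.3377 / (49,861.8863 × 1.189190) = 41.07725.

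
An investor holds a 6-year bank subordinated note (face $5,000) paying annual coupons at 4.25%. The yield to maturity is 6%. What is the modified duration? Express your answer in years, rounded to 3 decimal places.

Periodic yield y = 0.06. First find Macaulay duration:
  t   CF        PV=CF/(1+0.06)^t    t·PV
  1       212.50       200.4717       200.4717
  2       212.50       189.1242       378.2485
  3       212.50       178.4191       535.2573
  4       212.50       168.3199       673.2796
  5       212.50       158.7924       793.9618
  6     5,212.50     3,674.6068    22,047.6409
  Σ                  4,569.7341    24,628.8598
P = 4,569.7341; Macaulay duration = 24,628.8598 / 4,569.7341 = 5.38956 years.
Modified duration = D_Mac / (1 + y) = 5.38956 / 1.06 = 5.08449 years.

5.084 years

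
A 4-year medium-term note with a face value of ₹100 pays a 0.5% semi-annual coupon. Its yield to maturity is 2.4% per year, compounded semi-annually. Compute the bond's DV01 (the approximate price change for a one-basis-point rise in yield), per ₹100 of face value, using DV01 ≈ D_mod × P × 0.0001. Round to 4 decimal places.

Periodic yield y = 0.012.
  t   CF        PV=CF/(1+0.012)^t    t·PV
  1         0.25         0.2470         0.2470
  2         0.25         0.2441         0.4882
  3         0.25         0.2412         0.7236
  4         0.25         0.2384         0.9534
  5         0.25         0.2355         1.1776
  6         0.25         0.2327         1.3964
  7         0.25         0.2300         1.6098
  8       100.25        91.1256       729.0046
  Σ                     92.7945       735.6007
P = 92.7945; D_Mac = 7.92720 half-year periods = 3.96360 yrs; D_mod = 3.91660 yrs.
DV01 ≈ 3.91660 × 92.7945 × 0.0001 = 0.036344.

₹0.0363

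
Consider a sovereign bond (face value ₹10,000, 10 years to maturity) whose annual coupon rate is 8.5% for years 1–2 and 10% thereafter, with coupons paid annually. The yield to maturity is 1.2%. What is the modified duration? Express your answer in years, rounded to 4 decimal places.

Periodic yield y = 0.012. First find Macaulay duration:
  t   CF        PV=CF/(1+0.012)^t    t·PV
  1       850.00       839.9209       839.9209
  2       850.00       829.9614     1,659.9228
  3     1,000.00       964.8470     2,894.5411
  4     1,000.00       953.4062     3,813.6246
  5     1,000.00       942.1009     4,710.5047
  6     1,000.00       930.9298     5,585.5787
  7     1,000.00       919.8911     6,439.2376
  8     1,000.00       908.9833     7,271.8663
  9     1,000.00       898.2048     8,083.8435
  10   11,000.00     9,763.0960    97,630.9601
  Σ                 17,951.3415   138,930.0004
P = 17,951.3415; Macaulay duration = 138,930.0004 / 17,951.3415 = 7.73925 years.
Modified duration = D_Mac / (1 + y) = 7.73925 / 1.012 = 7.64748 years.

7.6475 years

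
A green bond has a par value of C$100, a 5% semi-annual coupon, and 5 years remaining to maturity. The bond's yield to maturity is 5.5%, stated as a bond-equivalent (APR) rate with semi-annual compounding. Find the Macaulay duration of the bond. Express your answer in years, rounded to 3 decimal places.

4.479 years

Periodic yield y = 0.0275. Discount each cash flow and weight by its period:
  t   CF        PV=CF/(1+0.0275)^t    t·PV
  1         2.50         2.4331         2.4331
  2         2.50         2.3680         4.7359
  3         2.50         2.3046         6.9138
  4         2.50         2.2429         8.9717
  5         2.50         2.1829        10.9144
  6         2.50         2.1245        12.7468
  7         2.50         2.0676        14.4732
  8         2.50         2.0123        16.0981
  9         2.50         1.9584        17.6257
  10      102.50        78.1458       781.4579
  Σ                     97.8400       876.3706
Price P = Σ PV = 97.8400.
Macaulay duration = Σ(t·PV) / P = 876.3706 / 97.8400 = 8.95718 half-year periods.
In years: 8.95718 / 2 = 4.47859 years.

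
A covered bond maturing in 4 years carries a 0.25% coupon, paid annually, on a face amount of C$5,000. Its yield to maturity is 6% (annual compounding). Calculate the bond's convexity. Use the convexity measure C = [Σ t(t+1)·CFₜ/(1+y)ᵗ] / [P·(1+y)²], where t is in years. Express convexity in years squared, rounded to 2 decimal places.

17.70

With y = 0.06:
  t   CF        PV=CF/(1+0.06)^t    t·PV        t(t+1)·PV
  1        12.50        11.7925        11.7925          23.5849
  2        12.50        11.1250        22.2499          66.7497
  3        12.50        10.4952        31.4857         125.9429
  4     5,012.50     3,970.3695    15,881.4779      79,407.3897
  Σ                  4,003.7821    15,947.0060      79,623.6673
P = 4,003.7821.
Convexity = Σ t(t+1)·PV / [P·(1+y)²] = 79,623.6673 / (4,003.7821 × 1.123600) = 17.69946.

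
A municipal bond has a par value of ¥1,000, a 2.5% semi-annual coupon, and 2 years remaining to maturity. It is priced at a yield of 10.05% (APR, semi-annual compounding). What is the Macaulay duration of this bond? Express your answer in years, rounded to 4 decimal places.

Periodic yield y = 0.05025. Discount each cash flow and weight by its period:
  t   CF        PV=CF/(1+0.05025)^t    t·PV
  1        12.50        11.9019        11.9019
  2        12.50        11.3325        22.6649
  3        12.50        10.7903        32.3708
  4     1,012.50       832.1934     3,328.7736
  Σ                    866.2181     3,395.7113
Price P = Σ PV = 866.2181.
Macaulay duration = Σ(t·PV) / P = 3,395.7113 / 866.2181 = 3.92016 half-year periods.
In years: 3.92016 / 2 = 1.96008 years.

1.9601 years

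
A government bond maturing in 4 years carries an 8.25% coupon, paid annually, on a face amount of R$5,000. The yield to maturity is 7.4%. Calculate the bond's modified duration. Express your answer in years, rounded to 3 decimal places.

Periodic yield y = 0.074. First find Macaulay duration:
  t   CF        PV=CF/(1+0.074)^t    t·PV
  1       412.50       384.0782       384.0782
  2       412.50       357.6147       715.2294
  3       412.50       332.9746       998.9238
  4     5,412.50     4,067.9985    16,271.9940
  Σ                  5,142.6660    18,370.2255
P = 5,142.6660; Macaulay duration = 18,370.2255 / 5,142.6660 = 3.57212 years.
Modified duration = D_Mac / (1 + y) = 3.57212 / 1.074 = 3.32600 years.

3.326 years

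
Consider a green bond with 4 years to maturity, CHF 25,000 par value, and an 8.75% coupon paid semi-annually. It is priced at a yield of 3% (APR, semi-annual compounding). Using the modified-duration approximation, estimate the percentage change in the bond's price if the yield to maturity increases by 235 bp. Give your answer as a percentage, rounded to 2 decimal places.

Periodic yield y = 0.015. Modified duration first:
  t   CF        PV=CF/(1+0.015)^t    t·PV
  1     1,093.75     1,077.5862     1,077.5862
  2     1,093.75     1,061.6613     2,123.3226
  3     1,093.75     1,045.9717     3,137.9151
  4     1,093.75     1,030.5140     4,122.0560
  5     1,093.75     1,015.2847     5,076.4237
  6     1,093.75     1,000.2805     6,001.6831
  7     1,093.75       985.4981     6,898.4864
  8    26,093.75    23,163.7121   185,309.6971
  Σ                 30,380.5087   213,747.1702
P = 30,380.5087; D_Mac = 7.03567 half-year periods = 3.51783 yrs; D_mod = 3.51783/(1+0.015) = 3.46585 yrs.
ΔP/P ≈ -D_mod · Δy = -3.46585 × (+0.0235) = -0.081447 = -8.1447%.

-8.14%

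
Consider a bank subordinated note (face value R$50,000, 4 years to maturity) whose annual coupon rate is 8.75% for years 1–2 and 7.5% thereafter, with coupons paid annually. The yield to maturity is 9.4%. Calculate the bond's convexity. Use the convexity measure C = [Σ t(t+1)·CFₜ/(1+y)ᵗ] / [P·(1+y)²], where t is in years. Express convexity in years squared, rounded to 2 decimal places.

With y = 0.094:
  t   CF        PV=CF/(1+0.094)^t    t·PV        t(t+1)·PV
  1     4,375.00     3,999.0859     3,999.0859       7,998.1718
  2     4,375.00     3,655.4716     7,310.9432      21,932.8296
  3     3,750.00     2,864.0415     8,592.1244      34,368.4976
  4    53,750.00    37,524.0046   150,096.0184     750,480.0921
  Σ                 48,042.6036   169,998.1719     814,779.5911
P = 48,042.6036.
Convexity = Σ t(t+1)·PV / [P·(1+y)²] = 814,779.5911 / (48,042.6036 × 1.196836) = 14.17030.

14.17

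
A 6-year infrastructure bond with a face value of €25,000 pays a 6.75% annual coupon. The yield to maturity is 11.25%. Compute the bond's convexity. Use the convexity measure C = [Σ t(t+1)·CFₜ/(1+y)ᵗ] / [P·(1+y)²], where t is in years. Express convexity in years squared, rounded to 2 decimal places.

26.66

With y = 0.1125:
  t   CF        PV=CF/(1+0.1125)^t    t·PV        t(t+1)·PV
  1     1,687.50     1,516.8539     1,516.8539       3,033.7079
  2     1,687.50     1,363.4642     2,726.9284       8,180.7853
  3     1,687.50     1,225.5858     3,676.7574      14,707.0297
  4     1,687.50     1,101.6502     4,406.6007      22,033.0033
  5     1,687.50       990.2473     4,951.2367      29,707.4201
  6    26,687.50    14,076.9243    84,461.5457     591,230.8196
  Σ                 20,274.7257   101,739.9228     668,892.7658
P = 20,274.7257.
Convexity = Σ t(t+1)·PV / [P·(1+y)²] = 668,892.7658 / (20,274.7257 × 1.237656) = 26.65640.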